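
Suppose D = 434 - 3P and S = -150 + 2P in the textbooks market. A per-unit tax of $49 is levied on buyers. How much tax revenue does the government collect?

Tax revenue = 1215.2

Pre-tax equilibrium: P* = 116.8, Q* = 83.6.
Tax on buyers shifts demand to D = 434 − 3(P + 49) = 287 - 3P.
287 - 3P = -150 + 2P gives seller price Ps = 87.4; buyers pay Pb = 87.4 + 49 = 136.4.
New quantity: Q = 434 − 3(136.4) = 24.8.
Revenue = 49 × 24.8 = 1215.2.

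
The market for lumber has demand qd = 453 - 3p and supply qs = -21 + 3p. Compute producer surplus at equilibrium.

Producer surplus = 7776

Equilibrium: 453 - 3p = -21 + 3p gives p* = 79, q* = 216.
Supply starts at p = 7 (where qs = 0).
PS = ½(79 − 7)(216) = 7776.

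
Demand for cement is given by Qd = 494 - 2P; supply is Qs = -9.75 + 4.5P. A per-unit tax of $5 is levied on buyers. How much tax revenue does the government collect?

Tax revenue = 21585/13

Pre-tax equilibrium: P* = 77.5, Q* = 339.
Tax on buyers shifts demand to Qd = 494 − 2(P + 5) = 484 - 2P.
484 - 2P = -9.75 + 4.5P gives seller price Ps = 1975/26; buyers pay Pb = 1975/26 + 5 = 2105/26.
New quantity: Q = 494 − 2(2105/26) = 4317/13.
Revenue = 5 × 4317/13 = 21585/13.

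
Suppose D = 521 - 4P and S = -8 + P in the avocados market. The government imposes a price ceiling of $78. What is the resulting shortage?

Shortage = 139

Equilibrium price would be P* = 105.8, so the ceiling at 78 binds.
At P = 78: D = 521 − 4(78) = 209, S = -8 + 1(78) = 70.
Shortage = 209 − 70 = 139.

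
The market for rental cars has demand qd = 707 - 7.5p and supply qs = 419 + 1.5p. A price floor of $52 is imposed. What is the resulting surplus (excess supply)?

Surplus = 180

Equilibrium price would be p* = 32, so the floor at 52 binds.
At p = 52: qd = 317, qs = 497.
Surplus = 497 − 317 = 180.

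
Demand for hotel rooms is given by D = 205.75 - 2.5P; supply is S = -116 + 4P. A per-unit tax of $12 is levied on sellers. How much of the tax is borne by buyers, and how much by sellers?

Pre-tax equilibrium: P* = 49.5, Q* = 82.
Tax on sellers shifts supply to S = -116 + 4(P − 12) = -164 + 4P.
205.75 - 2.5P = -164 + 4P gives buyer price Pb = 1479/26; sellers receive Ps = 1479/26 − 12 = 1167/26.
New quantity: Q = 205.75 − 2.5(1479/26) = 826/13.
Buyer burden = 1479/26 − 49.5 = 96/13; seller burden = 49.5 − 1167/26 = 60/13.

Buyers bear 96/13, sellers bear 60/13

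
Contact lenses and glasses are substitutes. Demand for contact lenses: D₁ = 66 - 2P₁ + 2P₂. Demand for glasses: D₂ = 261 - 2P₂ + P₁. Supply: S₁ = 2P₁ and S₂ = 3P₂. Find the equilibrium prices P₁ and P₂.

P₁ = 142/3, P₂ = 185/3

Market 1: 66 - 2P₁ + 2P₂ = 2P₁ → 4P₁ - 2P₂ = 66.
Market 2: 5P₂ - P₁ = 261.
Eliminating P₂: 5×(1) + 2×(2) gives 18P₁ = 852, so P₁ = 142/3.
Back-substitute into (2): P₂ = (261 + 1×142/3) / 5 = 185/3.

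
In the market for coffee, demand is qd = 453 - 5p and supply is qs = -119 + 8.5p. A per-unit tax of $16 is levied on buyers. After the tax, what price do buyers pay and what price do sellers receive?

Pre-tax equilibrium: p* = 1144/27, q* = 6511/27.
Tax on buyers shifts demand to qd = 453 − 5(p + 16) = 373 - 5p.
373 - 5p = -119 + 8.5p gives seller price ps = 328/9; buyers pay pb = 328/9 + 16 = 472/9.
New quantity: q = 453 − 5(472/9) = 1717/9.

Buyers pay 472/9, sellers receive 328/9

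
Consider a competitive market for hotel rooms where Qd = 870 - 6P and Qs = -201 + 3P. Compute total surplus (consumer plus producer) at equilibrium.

Equilibrium: 870 - 6P = -201 + 3P gives P* = 119, Q* = 156.
Demand choke price: P = 145; supply starts at P = 67.
CS = ½(145 − 119)(156) = 2028; PS = ½(119 − 67)(156) = 4056.

Total surplus = 6084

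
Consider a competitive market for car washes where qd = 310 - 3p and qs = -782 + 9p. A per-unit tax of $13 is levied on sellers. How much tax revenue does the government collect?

Tax revenue = 100.75

Pre-tax equilibrium: p* = 91, q* = 37.
Tax on sellers shifts supply to qs = -782 + 9(p − 13) = -899 + 9p.
310 - 3p = -899 + 9p gives buyer price pb = 100.75; sellers receive ps = 100.75 − 13 = 87.75.
New quantity: q = 310 − 3(100.75) = 7.75.
Revenue = 13 × 7.75 = 100.75.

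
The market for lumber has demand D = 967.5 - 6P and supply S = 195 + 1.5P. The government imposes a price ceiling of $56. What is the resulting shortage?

Equilibrium price would be P* = 103, so the ceiling at 56 binds.
At P = 56: D = 967.5 − 6(56) = 631.5, S = 195 + 1.5(56) = 279.
Shortage = 631.5 − 279 = 352.5.

Shortage = 352.5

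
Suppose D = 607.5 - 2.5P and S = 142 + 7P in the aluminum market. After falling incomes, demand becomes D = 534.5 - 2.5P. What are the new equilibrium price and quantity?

P' = 785/19, Q' = 8193/19

Original equilibrium: P* = 49, Q* = 485.
New equilibrium: 534.5 - 2.5P = 142 + 7P, so 392.5 = 9.5P and P' = 785/19; Q' = 534.5 − 2.5(785/19) = 8193/19.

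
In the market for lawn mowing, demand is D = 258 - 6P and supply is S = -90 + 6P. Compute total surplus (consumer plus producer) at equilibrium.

Total surplus = 1176

Equilibrium: 258 - 6P = -90 + 6P gives P* = 29, Q* = 84.
Demand choke price: P = 43; supply starts at P = 15.
CS = ½(43 − 29)(84) = 588; PS = ½(29 − 15)(84) = 588.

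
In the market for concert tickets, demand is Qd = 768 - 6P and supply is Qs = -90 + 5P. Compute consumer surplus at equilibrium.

Equilibrium: 768 - 6P = -90 + 5P gives P* = 78, Q* = 300.
Demand choke price (Qd = 0): P = 128.
CS = ½(128 − 78)(300) = 7500.

Consumer surplus = 7500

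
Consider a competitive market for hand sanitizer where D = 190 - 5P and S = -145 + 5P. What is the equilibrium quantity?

Q* = 22.5

Set D = S: 190 - 5P = -145 + 5P.
335 = 10P, so P* = 33.5.
Q* = 190 − 5(33.5) = 22.5.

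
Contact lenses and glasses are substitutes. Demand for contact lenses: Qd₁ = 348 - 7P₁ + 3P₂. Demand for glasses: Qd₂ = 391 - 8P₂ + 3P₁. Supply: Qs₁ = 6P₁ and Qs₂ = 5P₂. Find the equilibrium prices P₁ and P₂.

Market 1: 348 - 7P₁ + 3P₂ = 6P₁ → 13P₁ - 3P₂ = 348.
Market 2: 13P₂ - 3P₁ = 391.
Eliminating P₂: 13×(1) + 3×(2) gives 160P₁ = 5697, so P₁ = 35.60625.
Back-substitute into (2): P₂ = (391 + 3×35.60625) / 13 = 38.29375.

P₁ = 35.60625, P₂ = 38.29375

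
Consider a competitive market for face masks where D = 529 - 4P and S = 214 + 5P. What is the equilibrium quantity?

Set D = S: 529 - 4P = 214 + 5P.
315 = 9P, so P* = 35.
Q* = 529 − 4(35) = 389.

Q* = 389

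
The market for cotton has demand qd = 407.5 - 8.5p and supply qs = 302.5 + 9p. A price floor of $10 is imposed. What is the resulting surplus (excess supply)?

Surplus = 70

Equilibrium price would be p* = 6, so the floor at 10 binds.
At p = 10: qd = 322.5, qs = 392.5.
Surplus = 392.5 − 322.5 = 70.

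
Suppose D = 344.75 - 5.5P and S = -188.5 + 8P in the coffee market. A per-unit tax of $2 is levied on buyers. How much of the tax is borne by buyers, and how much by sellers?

Pre-tax equilibrium: P* = 39.5, Q* = 127.5.
Tax on buyers shifts demand to D = 344.75 − 5.5(P + 2) = 333.75 - 5.5P.
333.75 - 5.5P = -188.5 + 8P gives seller price Ps = 2089/54; buyers pay Pb = 2089/54 + 2 = 2197/54.
New quantity: Q = 344.75 − 5.5(2197/54) = 6533/54.
Buyer burden = 2197/54 − 39.5 = 32/27; seller burden = 39.5 − 2089/54 = 22/27.

Buyers bear 32/27, sellers bear 22/27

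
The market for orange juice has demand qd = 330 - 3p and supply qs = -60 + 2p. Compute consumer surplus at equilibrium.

Consumer surplus = 1536

Equilibrium: 330 - 3p = -60 + 2p gives p* = 78, q* = 96.
Demand choke price (qd = 0): p = 110.
CS = ½(110 − 78)(96) = 1536.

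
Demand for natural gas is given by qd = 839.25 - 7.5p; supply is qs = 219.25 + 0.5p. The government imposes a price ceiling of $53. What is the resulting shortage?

Equilibrium price would be p* = 77.5, so the ceiling at 53 binds.
At p = 53: qd = 839.25 − 7.5(53) = 441.75, qs = 219.25 + 0.5(53) = 245.75.
Shortage = 441.75 − 245.75 = 196.

Shortage = 196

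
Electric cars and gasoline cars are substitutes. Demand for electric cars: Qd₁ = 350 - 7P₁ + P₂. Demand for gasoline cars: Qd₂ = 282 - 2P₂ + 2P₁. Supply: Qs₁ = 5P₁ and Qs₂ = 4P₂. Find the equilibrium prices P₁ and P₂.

P₁ = 1191/35, P₂ = 2042/35

Market 1: 350 - 7P₁ + P₂ = 5P₁ → 12P₁ - P₂ = 350.
Market 2: 6P₂ - 2P₁ = 282.
Eliminating P₂: 6×(1) + 1×(2) gives 70P₁ = 2382, so P₁ = 1191/35.
Back-substitute into (2): P₂ = (282 + 2×1191/35) / 6 = 2042/35.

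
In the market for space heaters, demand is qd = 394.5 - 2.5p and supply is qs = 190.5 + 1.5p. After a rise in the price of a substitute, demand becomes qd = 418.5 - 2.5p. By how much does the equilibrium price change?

Δp = 6

Original equilibrium: p* = 51, q* = 267.
New equilibrium: 418.5 - 2.5p = 190.5 + 1.5p, so 228 = 4p and p' = 57; q' = 418.5 − 2.5(57) = 276.
Change in price: 57 − 51 = 6.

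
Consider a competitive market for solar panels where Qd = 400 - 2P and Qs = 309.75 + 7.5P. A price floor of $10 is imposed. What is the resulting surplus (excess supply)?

Equilibrium price would be P* = 9.5, so the floor at 10 binds.
At P = 10: Qd = 380, Qs = 384.75.
Surplus = 384.75 − 380 = 4.75.

Surplus = 4.75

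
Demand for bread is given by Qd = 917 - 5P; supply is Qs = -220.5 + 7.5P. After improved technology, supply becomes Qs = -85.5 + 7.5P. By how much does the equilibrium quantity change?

Original equilibrium: P* = 91, Q* = 462.
New equilibrium: 917 - 5P = -85.5 + 7.5P, so 1002.5 = 12.5P and P' = 80.2; Q' = 917 − 5(80.2) = 516.
Change in quantity: 516 − 462 = 54.

ΔQ = 54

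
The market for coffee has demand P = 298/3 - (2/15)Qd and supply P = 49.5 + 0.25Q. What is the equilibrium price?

Set the two price expressions equal: 298/3 - (2/15)Q = 49.5 + 0.25Q.
299/6 = (23/60)Q, so Q* = 130.
P* = 298/3 − (2/15)(130) = 82.

P* = 82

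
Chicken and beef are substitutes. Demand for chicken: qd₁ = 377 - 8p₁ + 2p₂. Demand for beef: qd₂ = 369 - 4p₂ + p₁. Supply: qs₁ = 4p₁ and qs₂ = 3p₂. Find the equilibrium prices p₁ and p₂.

Market 1: 377 - 8p₁ + 2p₂ = 4p₁ → 12p₁ - 2p₂ = 377.
Market 2: 7p₂ - p₁ = 369.
Eliminating p₂: 7×(1) + 2×(2) gives 82p₁ = 3377, so p₁ = 3377/82.
Back-substitute into (2): p₂ = (369 + 1×3377/82) / 7 = 4805/82.

p₁ = 3377/82, p₂ = 4805/82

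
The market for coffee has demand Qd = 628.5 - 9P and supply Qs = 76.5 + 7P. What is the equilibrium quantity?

Set Qd = Qs: 628.5 - 9P = 76.5 + 7P.
552 = 16P, so P* = 34.5.
Q* = 628.5 − 9(34.5) = 318.

Q* = 318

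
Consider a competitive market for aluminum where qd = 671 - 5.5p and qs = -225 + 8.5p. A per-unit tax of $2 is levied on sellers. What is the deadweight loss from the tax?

Deadweight loss = 187/28

Pre-tax equilibrium: p* = 64, q* = 319.
Tax on sellers shifts supply to qs = -225 + 8.5(p − 2) = -242 + 8.5p.
671 - 5.5p = -242 + 8.5p gives buyer price pb = 913/14; sellers receive ps = 913/14 − 2 = 885/14.
New quantity: q = 671 − 5.5(913/14) = 8745/28.
DWL = ½ × 2 × (319 − 8745/28) = 187/28.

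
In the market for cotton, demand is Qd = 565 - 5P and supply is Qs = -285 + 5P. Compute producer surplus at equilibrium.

Equilibrium: 565 - 5P = -285 + 5P gives P* = 85, Q* = 140.
Supply starts at P = 57 (where Qs = 0).
PS = ½(85 − 57)(140) = 1960.

Producer surplus = 1960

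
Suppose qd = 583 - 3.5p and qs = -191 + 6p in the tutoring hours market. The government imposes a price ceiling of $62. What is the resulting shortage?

Equilibrium price would be p* = 1548/19, so the ceiling at 62 binds.
At p = 62: qd = 583 − 3.5(62) = 366, qs = -191 + 6(62) = 181.
Shortage = 366 − 181 = 185.

Shortage = 185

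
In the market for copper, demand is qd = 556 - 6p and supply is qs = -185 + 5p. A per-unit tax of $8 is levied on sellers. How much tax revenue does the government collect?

Tax revenue = 1040

Pre-tax equilibrium: p* = 741/11, q* = 1670/11.
Tax on sellers shifts supply to qs = -185 + 5(p − 8) = -225 + 5p.
556 - 6p = -225 + 5p gives buyer price pb = 71; sellers receive ps = 71 − 8 = 63.
New quantity: q = 556 − 6(71) = 130.
Revenue = 8 × 130 = 1040.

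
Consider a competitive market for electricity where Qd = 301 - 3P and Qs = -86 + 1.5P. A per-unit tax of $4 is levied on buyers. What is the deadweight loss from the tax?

Deadweight loss = 8

Pre-tax equilibrium: P* = 86, Q* = 43.
Tax on buyers shifts demand to Qd = 301 − 3(P + 4) = 289 - 3P.
289 - 3P = -86 + 1.5P gives seller price Ps = 250/3; buyers pay Pb = 250/3 + 4 = 262/3.
New quantity: Q = 301 − 3(262/3) = 39.
DWL = ½ × 4 × (43 − 39) = 8.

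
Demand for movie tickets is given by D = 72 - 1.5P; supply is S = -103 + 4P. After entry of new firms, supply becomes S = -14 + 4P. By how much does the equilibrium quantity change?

ΔQ = 267/11

Original equilibrium: P* = 350/11, Q* = 267/11.
New equilibrium: 72 - 1.5P = -14 + 4P, so 86 = 5.5P and P' = 172/11; Q' = 72 − 1.5(172/11) = 534/11.
Change in quantity: 534/11 − 267/11 = 267/11.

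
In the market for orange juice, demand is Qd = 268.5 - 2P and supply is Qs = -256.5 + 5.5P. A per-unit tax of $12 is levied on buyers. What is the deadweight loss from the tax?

Deadweight loss = 105.6

Pre-tax equilibrium: P* = 70, Q* = 128.5.
Tax on buyers shifts demand to Qd = 268.5 − 2(P + 12) = 244.5 - 2P.
244.5 - 2P = -256.5 + 5.5P gives seller price Ps = 66.8; buyers pay Pb = 66.8 + 12 = 78.8.
New quantity: Q = 268.5 − 2(78.8) = 110.9.
DWL = ½ × 12 × (128.5 − 110.9) = 105.6.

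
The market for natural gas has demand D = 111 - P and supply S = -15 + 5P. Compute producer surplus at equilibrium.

Producer surplus = 810

Equilibrium: 111 - P = -15 + 5P gives P* = 21, Q* = 90.
Supply starts at P = 3 (where S = 0).
PS = ½(21 − 3)(90) = 810.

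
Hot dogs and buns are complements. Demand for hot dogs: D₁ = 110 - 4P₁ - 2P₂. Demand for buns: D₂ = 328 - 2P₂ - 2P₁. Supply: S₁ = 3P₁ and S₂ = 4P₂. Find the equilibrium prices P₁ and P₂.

P₁ = 2/19, P₂ = 1038/19

Market 1: 110 - 4P₁ - 2P₂ = 3P₁ → 7P₁ + 2P₂ = 110.
Market 2: 6P₂ + 2P₁ = 328.
Eliminating P₂: 6×(1) − 2×(2) gives 38P₁ = 4, so P₁ = 2/19.
Back-substitute into (2): P₂ = (328 − 2×2/19) / 6 = 1038/19.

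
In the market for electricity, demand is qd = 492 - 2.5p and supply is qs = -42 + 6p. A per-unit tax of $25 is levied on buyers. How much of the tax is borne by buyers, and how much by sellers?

Pre-tax equilibrium: p* = 1068/17, q* = 5694/17.
Tax on buyers shifts demand to qd = 492 − 2.5(p + 25) = 429.5 - 2.5p.
429.5 - 2.5p = -42 + 6p gives seller price ps = 943/17; buyers pay pb = 943/17 + 25 = 1368/17.
New quantity: q = 492 − 2.5(1368/17) = 4944/17.
Buyer burden = 1368/17 − 1068/17 = 300/17; seller burden = 1068/17 − 943/17 = 125/17.

Buyers bear 300/17, sellers bear 125/17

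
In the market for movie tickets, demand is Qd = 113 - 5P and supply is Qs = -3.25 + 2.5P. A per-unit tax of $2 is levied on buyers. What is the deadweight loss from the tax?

Pre-tax equilibrium: P* = 15.5, Q* = 35.5.
Tax on buyers shifts demand to Qd = 113 − 5(P + 2) = 103 - 5P.
103 - 5P = -3.25 + 2.5P gives seller price Ps = 85/6; buyers pay Pb = 85/6 + 2 = 97/6.
New quantity: Q = 113 − 5(97/6) = 193/6.
DWL = ½ × 2 × (35.5 − 193/6) = 10/3.

Deadweight loss = 10/3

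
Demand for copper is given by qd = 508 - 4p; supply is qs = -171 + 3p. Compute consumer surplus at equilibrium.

Consumer surplus = 1800

Equilibrium: 508 - 4p = -171 + 3p gives p* = 97, q* = 120.
Demand choke price (qd = 0): p = 127.
CS = ½(127 − 97)(120) = 1800.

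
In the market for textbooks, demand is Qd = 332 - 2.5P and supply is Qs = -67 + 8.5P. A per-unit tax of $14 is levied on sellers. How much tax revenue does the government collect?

Pre-tax equilibrium: P* = 399/11, Q* = 5309/22.
Tax on sellers shifts supply to Qs = -67 + 8.5(P − 14) = -186 + 8.5P.
332 - 2.5P = -186 + 8.5P gives buyer price Pb = 518/11; sellers receive Ps = 518/11 − 14 = 364/11.
New quantity: Q = 332 − 2.5(518/11) = 2357/11.
Revenue = 14 × 2357/11 = 32998/11.

Tax revenue = 32998/11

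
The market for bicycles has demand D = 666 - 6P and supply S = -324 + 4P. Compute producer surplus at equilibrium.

Producer surplus = 648

Equilibrium: 666 - 6P = -324 + 4P gives P* = 99, Q* = 72.
Supply starts at P = 81 (where S = 0).
PS = ½(99 − 81)(72) = 648.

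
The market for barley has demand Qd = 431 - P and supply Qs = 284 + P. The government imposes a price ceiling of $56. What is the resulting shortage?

Equilibrium price would be P* = 73.5, so the ceiling at 56 binds.
At P = 56: Qd = 431 − 1(56) = 375, Qs = 284 + 1(56) = 340.
Shortage = 375 − 340 = 35.

Shortage = 35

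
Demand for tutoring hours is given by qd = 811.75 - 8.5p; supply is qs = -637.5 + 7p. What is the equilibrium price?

Set qd = qs: 811.75 - 8.5p = -637.5 + 7p.
1449.25 = 15.5p, so p* = 93.5.
q* = 811.75 − 8.5(93.5) = 17.

p* = 93.5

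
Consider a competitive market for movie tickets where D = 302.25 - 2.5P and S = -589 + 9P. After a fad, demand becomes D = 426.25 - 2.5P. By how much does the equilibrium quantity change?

Original equilibrium: P* = 77.5, Q* = 108.5.
New equilibrium: 426.25 - 2.5P = -589 + 9P, so 1015.25 = 11.5P and P' = 4061/46; Q' = 426.25 − 2.5(4061/46) = 9455/46.
Change in quantity: 9455/46 − 108.5 = 2232/23.

ΔQ = 2232/23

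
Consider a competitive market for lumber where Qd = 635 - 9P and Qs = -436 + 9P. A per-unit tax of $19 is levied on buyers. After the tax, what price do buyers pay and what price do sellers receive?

Buyers pay $69, sellers receive $50

Pre-tax equilibrium: P* = 59.5, Q* = 99.5.
Tax on buyers shifts demand to Qd = 635 − 9(P + 19) = 464 - 9P.
464 - 9P = -436 + 9P gives seller price Ps = 50; buyers pay Pb = 50 + 19 = 69.
New quantity: Q = 635 − 9(69) = 14.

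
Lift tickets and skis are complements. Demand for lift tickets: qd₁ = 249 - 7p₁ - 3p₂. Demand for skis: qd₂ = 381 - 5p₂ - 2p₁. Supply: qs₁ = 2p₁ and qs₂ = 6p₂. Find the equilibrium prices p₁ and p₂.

Market 1: 249 - 7p₁ - 3p₂ = 2p₁ → 9p₁ + 3p₂ = 249.
Market 2: 11p₂ + 2p₁ = 381.
Eliminating p₂: 11×(1) − 3×(2) gives 93p₁ = 1596, so p₁ = 532/31.
Back-substitute into (2): p₂ = (381 − 2×532/31) / 11 = 977/31.

p₁ = 532/31, p₂ = 977/31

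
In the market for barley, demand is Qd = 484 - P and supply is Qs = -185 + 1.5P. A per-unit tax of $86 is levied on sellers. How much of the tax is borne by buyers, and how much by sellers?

Pre-tax equilibrium: P* = 267.6, Q* = 216.4.
Tax on sellers shifts supply to Qs = -185 + 1.5(P − 86) = -314 + 1.5P.
484 - P = -314 + 1.5P gives buyer price Pb = 319.2; sellers receive Ps = 319.2 − 86 = 233.2.
New quantity: Q = 484 − 1(319.2) = 164.8.
Buyer burden = 319.2 − 267.6 = 51.6; seller burden = 267.6 − 233.2 = 34.4.

Buyers bear $51.6, sellers bear $34.4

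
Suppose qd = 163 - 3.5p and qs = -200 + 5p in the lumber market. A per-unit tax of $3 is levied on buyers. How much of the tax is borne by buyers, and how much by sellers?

Pre-tax equilibrium: p* = 726/17, q* = 230/17.
Tax on buyers shifts demand to qd = 163 − 3.5(p + 3) = 152.5 - 3.5p.
152.5 - 3.5p = -200 + 5p gives seller price ps = 705/17; buyers pay pb = 705/17 + 3 = 756/17.
New quantity: q = 163 − 3.5(756/17) = 125/17.
Buyer burden = 756/17 − 726/17 = 30/17; seller burden = 726/17 − 705/17 = 21/17.

Buyers bear 30/17, sellers bear 21/17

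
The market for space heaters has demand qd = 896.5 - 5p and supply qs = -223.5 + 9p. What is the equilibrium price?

Set qd = qs: 896.5 - 5p = -223.5 + 9p.
1120 = 14p, so p* = 80.
q* = 896.5 − 5(80) = 496.5.

p* = 80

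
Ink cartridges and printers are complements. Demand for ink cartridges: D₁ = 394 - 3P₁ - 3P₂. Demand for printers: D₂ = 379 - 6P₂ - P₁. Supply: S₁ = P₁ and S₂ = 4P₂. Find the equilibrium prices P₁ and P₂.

Market 1: 394 - 3P₁ - 3P₂ = P₁ → 4P₁ + 3P₂ = 394.
Market 2: 10P₂ + P₁ = 379.
Eliminating P₂: 10×(1) − 3×(2) gives 37P₁ = 2803, so P₁ = 2803/37.
Back-substitute into (2): P₂ = (379 − 1×2803/37) / 10 = 1122/37.

P₁ = 2803/37, P₂ = 1122/37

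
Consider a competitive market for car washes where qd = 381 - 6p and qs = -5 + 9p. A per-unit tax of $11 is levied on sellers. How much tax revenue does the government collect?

Tax revenue = 2057

Pre-tax equilibrium: p* = 386/15, q* = 226.6.
Tax on sellers shifts supply to qs = -5 + 9(p − 11) = -104 + 9p.
381 - 6p = -104 + 9p gives buyer price pb = 97/3; sellers receive ps = 97/3 − 11 = 64/3.
New quantity: q = 381 − 6(97/3) = 187.
Revenue = 11 × 187 = 2057.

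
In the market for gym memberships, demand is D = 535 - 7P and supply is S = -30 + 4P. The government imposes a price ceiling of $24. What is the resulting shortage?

Equilibrium price would be P* = 565/11, so the ceiling at 24 binds.
At P = 24: D = 535 − 7(24) = 367, S = -30 + 4(24) = 66.
Shortage = 367 − 66 = 301.

Shortage = 301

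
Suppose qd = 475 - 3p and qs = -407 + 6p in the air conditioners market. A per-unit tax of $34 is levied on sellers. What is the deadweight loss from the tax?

Deadweight loss = 1156

Pre-tax equilibrium: p* = 98, q* = 181.
Tax on sellers shifts supply to qs = -407 + 6(p − 34) = -611 + 6p.
475 - 3p = -611 + 6p gives buyer price pb = 362/3; sellers receive ps = 362/3 − 34 = 260/3.
New quantity: q = 475 − 3(362/3) = 113.
DWL = ½ × 34 × (181 − 113) = 1156.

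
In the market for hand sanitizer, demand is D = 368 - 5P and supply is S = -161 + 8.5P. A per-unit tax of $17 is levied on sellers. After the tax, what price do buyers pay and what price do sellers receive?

Pre-tax equilibrium: P* = 1058/27, Q* = 4646/27.
Tax on sellers shifts supply to S = -161 + 8.5(P − 17) = -305.5 + 8.5P.
368 - 5P = -305.5 + 8.5P gives buyer price Pb = 449/9; sellers receive Ps = 449/9 − 17 = 296/9.
New quantity: Q = 368 − 5(449/9) = 1067/9.

Buyers pay 449/9, sellers receive 296/9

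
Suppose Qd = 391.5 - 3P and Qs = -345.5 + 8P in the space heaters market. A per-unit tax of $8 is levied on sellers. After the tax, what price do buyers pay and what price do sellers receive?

Buyers pay 801/11, sellers receive 713/11

Pre-tax equilibrium: P* = 67, Q* = 190.5.
Tax on sellers shifts supply to Qs = -345.5 + 8(P − 8) = -409.5 + 8P.
391.5 - 3P = -409.5 + 8P gives buyer price Pb = 801/11; sellers receive Ps = 801/11 − 8 = 713/11.
New quantity: Q = 391.5 − 3(801/11) = 3807/22.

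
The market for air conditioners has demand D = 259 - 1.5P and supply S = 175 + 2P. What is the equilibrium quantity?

Q* = 223

Set D = S: 259 - 1.5P = 175 + 2P.
84 = 3.5P, so P* = 24.
Q* = 259 − 1.5(24) = 223.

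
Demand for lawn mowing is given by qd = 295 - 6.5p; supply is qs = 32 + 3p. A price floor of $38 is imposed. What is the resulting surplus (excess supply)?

Equilibrium price would be p* = 526/19, so the floor at 38 binds.
At p = 38: qd = 48, qs = 146.
Surplus = 146 − 48 = 98.

Surplus = 98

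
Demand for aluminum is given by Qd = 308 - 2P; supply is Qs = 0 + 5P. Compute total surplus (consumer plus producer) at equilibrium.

Equilibrium: 308 - 2P = 0 + 5P gives P* = 44, Q* = 220.
Demand choke price: P = 154; supply starts at P = 0.
CS = ½(154 − 44)(220) = 12100; PS = ½(44 − 0)(220) = 4840.

Total surplus = 16940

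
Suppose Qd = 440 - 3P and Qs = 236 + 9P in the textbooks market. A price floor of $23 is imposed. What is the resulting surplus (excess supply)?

Equilibrium price would be P* = 17, so the floor at 23 binds.
At P = 23: Qd = 371, Qs = 443.
Surplus = 443 − 371 = 72.

Surplus = 72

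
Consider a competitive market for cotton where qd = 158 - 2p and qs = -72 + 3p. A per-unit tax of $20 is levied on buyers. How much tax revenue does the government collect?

Tax revenue = 840

Pre-tax equilibrium: p* = 46, q* = 66.
Tax on buyers shifts demand to qd = 158 − 2(p + 20) = 118 - 2p.
118 - 2p = -72 + 3p gives seller price ps = 38; buyers pay pb = 38 + 20 = 58.
New quantity: q = 158 − 2(58) = 42.
Revenue = 20 × 42 = 840.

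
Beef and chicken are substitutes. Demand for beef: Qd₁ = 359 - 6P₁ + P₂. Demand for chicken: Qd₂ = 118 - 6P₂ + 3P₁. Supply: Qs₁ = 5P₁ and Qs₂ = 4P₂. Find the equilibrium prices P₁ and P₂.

Market 1: 359 - 6P₁ + P₂ = 5P₁ → 11P₁ - P₂ = 359.
Market 2: 10P₂ - 3P₁ = 118.
Eliminating P₂: 10×(1) + 1×(2) gives 107P₁ = 3708, so P₁ = 3708/107.
Back-substitute into (2): P₂ = (118 + 3×3708/107) / 10 = 2375/107.

P₁ = 3708/107, P₂ = 2375/107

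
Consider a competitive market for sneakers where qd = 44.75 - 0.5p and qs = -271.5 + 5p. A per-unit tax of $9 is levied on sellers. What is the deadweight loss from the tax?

Deadweight loss = 405/22

Pre-tax equilibrium: p* = 57.5, q* = 16.
Tax on sellers shifts supply to qs = -271.5 + 5(p − 9) = -316.5 + 5p.
44.75 - 0.5p = -316.5 + 5p gives buyer price pb = 1445/22; sellers receive ps = 1445/22 − 9 = 1247/22.
New quantity: q = 44.75 − 0.5(1445/22) = 131/11.
DWL = ½ × 9 × (16 − 131/11) = 405/22.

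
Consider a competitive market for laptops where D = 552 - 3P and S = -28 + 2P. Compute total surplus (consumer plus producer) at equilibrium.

Equilibrium: 552 - 3P = -28 + 2P gives P* = 116, Q* = 204.
Demand choke price: P = 184; supply starts at P = 14.
CS = ½(184 − 116)(204) = 6936; PS = ½(116 − 14)(204) = 10404.

Total surplus = 17340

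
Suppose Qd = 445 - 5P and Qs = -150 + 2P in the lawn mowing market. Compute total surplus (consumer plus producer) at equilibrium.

Equilibrium: 445 - 5P = -150 + 2P gives P* = 85, Q* = 20.
Demand choke price: P = 89; supply starts at P = 75.
CS = ½(89 − 85)(20) = 40; PS = ½(85 − 75)(20) = 100.

Total surplus = 140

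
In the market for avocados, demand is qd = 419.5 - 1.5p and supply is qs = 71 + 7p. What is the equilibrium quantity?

q* = 358

Set qd = qs: 419.5 - 1.5p = 71 + 7p.
348.5 = 8.5p, so p* = 41.
q* = 419.5 − 1.5(41) = 358.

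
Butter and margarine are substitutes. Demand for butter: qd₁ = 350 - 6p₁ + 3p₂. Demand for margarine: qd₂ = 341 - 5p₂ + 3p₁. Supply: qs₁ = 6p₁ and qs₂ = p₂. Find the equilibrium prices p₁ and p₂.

p₁ = 347/7, p₂ = 1714/21

Market 1: 350 - 6p₁ + 3p₂ = 6p₁ → 12p₁ - 3p₂ = 350.
Market 2: 6p₂ - 3p₁ = 341.
Eliminating p₂: 6×(1) + 3×(2) gives 63p₁ = 3123, so p₁ = 347/7.
Back-substitute into (2): p₂ = (341 + 3×347/7) / 6 = 1714/21.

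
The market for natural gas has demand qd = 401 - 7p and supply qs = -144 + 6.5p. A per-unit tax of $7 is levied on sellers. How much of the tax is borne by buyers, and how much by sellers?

Pre-tax equilibrium: p* = 1090/27, q* = 3197/27.
Tax on sellers shifts supply to qs = -144 + 6.5(p − 7) = -189.5 + 6.5p.
401 - 7p = -189.5 + 6.5p gives buyer price pb = 1181/27; sellers receive ps = 1181/27 − 7 = 992/27.
New quantity: q = 401 − 7(1181/27) = 2560/27.
Buyer burden = 1181/27 − 1090/27 = 91/27; seller burden = 1090/27 − 992/27 = 98/27.

Buyers bear 91/27, sellers bear 98/27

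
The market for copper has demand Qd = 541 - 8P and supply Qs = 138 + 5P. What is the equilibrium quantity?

Set Qd = Qs: 541 - 8P = 138 + 5P.
403 = 13P, so P* = 31.
Q* = 541 − 8(31) = 293.

Q* = 293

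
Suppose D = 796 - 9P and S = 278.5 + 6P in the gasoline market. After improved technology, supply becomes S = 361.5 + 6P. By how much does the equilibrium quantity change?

Original equilibrium: P* = 34.5, Q* = 485.5.
New equilibrium: 796 - 9P = 361.5 + 6P, so 434.5 = 15P and P' = 869/30; Q' = 796 − 9(869/30) = 535.3.
Change in quantity: 535.3 − 485.5 = 49.8.

ΔQ = 49.8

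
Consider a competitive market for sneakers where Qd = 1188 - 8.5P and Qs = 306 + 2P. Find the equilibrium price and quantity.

P* = 84, Q* = 474

Set Qd = Qs: 1188 - 8.5P = 306 + 2P.
882 = 10.5P, so P* = 84.
Q* = 1188 − 8.5(84) = 474.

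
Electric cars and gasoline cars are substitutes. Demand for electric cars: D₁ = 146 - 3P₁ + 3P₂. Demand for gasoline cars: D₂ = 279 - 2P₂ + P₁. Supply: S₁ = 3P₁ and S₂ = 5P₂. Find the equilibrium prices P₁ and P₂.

P₁ = 143/3, P₂ = 140/3

Market 1: 146 - 3P₁ + 3P₂ = 3P₁ → 6P₁ - 3P₂ = 146.
Market 2: 7P₂ - P₁ = 279.
Eliminating P₂: 7×(1) + 3×(2) gives 39P₁ = 1859, so P₁ = 143/3.
Back-substitute into (2): P₂ = (279 + 1×143/3) / 7 = 140/3.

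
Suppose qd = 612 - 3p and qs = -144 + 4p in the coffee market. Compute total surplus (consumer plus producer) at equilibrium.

Total surplus = 24192

Equilibrium: 612 - 3p = -144 + 4p gives p* = 108, q* = 288.
Demand choke price: p = 204; supply starts at p = 36.
CS = ½(204 − 108)(288) = 13824; PS = ½(108 − 36)(288) = 10368.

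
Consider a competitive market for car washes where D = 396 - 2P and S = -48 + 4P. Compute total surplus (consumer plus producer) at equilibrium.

Equilibrium: 396 - 2P = -48 + 4P gives P* = 74, Q* = 248.
Demand choke price: P = 198; supply starts at P = 12.
CS = ½(198 − 74)(248) = 15376; PS = ½(74 − 12)(248) = 7688.

Total surplus = 23064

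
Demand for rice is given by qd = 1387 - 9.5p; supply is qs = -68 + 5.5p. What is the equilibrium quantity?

Set qd = qs: 1387 - 9.5p = -68 + 5.5p.
1455 = 15p, so p* = 97.
q* = 1387 − 9.5(97) = 465.5.

q* = 465.5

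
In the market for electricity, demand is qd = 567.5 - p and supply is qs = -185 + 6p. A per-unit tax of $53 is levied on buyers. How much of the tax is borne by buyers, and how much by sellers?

Pre-tax equilibrium: p* = 107.5, q* = 460.
Tax on buyers shifts demand to qd = 567.5 − 1(p + 53) = 514.5 - p.
514.5 - p = -185 + 6p gives seller price ps = 1399/14; buyers pay pb = 1399/14 + 53 = 2141/14.
New quantity: q = 567.5 − 1(2141/14) = 2902/7.
Buyer burden = 2141/14 − 107.5 = 318/7; seller burden = 107.5 − 1399/14 = 53/7.

Buyers bear 318/7, sellers bear 53/7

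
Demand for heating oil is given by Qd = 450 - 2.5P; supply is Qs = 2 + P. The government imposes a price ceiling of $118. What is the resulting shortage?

Shortage = 35

Equilibrium price would be P* = 128, so the ceiling at 118 binds.
At P = 118: Qd = 450 − 2.5(118) = 155, Qs = 2 + 1(118) = 120.
Shortage = 155 − 120 = 35.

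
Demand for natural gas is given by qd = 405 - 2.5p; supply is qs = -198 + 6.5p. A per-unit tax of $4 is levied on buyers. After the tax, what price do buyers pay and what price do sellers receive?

Buyers pay 629/9, sellers receive 593/9

Pre-tax equilibrium: p* = 67, q* = 237.5.
Tax on buyers shifts demand to qd = 405 − 2.5(p + 4) = 395 - 2.5p.
395 - 2.5p = -198 + 6.5p gives seller price ps = 593/9; buyers pay pb = 593/9 + 4 = 629/9.
New quantity: q = 405 − 2.5(629/9) = 4145/18.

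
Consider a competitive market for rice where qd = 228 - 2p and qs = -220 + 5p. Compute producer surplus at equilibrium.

Producer surplus = 1000

Equilibrium: 228 - 2p = -220 + 5p gives p* = 64, q* = 100.
Supply starts at p = 44 (where qs = 0).
PS = ½(64 − 44)(100) = 1000.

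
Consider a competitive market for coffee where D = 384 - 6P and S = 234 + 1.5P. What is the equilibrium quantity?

Set D = S: 384 - 6P = 234 + 1.5P.
150 = 7.5P, so P* = 20.
Q* = 384 − 6(20) = 264.

Q* = 264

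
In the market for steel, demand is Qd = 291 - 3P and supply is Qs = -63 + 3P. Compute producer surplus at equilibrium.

Equilibrium: 291 - 3P = -63 + 3P gives P* = 59, Q* = 114.
Supply starts at P = 21 (where Qs = 0).
PS = ½(59 − 21)(114) = 2166.

Producer surplus = 2166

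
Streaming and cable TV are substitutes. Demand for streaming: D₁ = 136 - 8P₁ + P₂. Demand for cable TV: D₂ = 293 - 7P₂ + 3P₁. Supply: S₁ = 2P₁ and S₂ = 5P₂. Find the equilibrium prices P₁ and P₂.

P₁ = 1925/117, P₂ = 3338/117

Market 1: 136 - 8P₁ + P₂ = 2P₁ → 10P₁ - P₂ = 136.
Market 2: 12P₂ - 3P₁ = 293.
Eliminating P₂: 12×(1) + 1×(2) gives 117P₁ = 1925, so P₁ = 1925/117.
Back-substitute into (2): P₂ = (293 + 3×1925/117) / 12 = 3338/117.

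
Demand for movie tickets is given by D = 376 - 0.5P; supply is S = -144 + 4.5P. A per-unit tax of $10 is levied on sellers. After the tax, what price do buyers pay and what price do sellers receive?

Buyers pay $113, sellers receive $103

Pre-tax equilibrium: P* = 104, Q* = 324.
Tax on sellers shifts supply to S = -144 + 4.5(P − 10) = -189 + 4.5P.
376 - 0.5P = -189 + 4.5P gives buyer price Pb = 113; sellers receive Ps = 113 − 10 = 103.
New quantity: Q = 376 − 0.5(113) = 319.5.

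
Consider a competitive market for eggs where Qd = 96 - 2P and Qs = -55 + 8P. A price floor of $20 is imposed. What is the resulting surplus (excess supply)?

Equilibrium price would be P* = 15.1, so the floor at 20 binds.
At P = 20: Qd = 56, Qs = 105.
Surplus = 105 − 56 = 49.

Surplus = 49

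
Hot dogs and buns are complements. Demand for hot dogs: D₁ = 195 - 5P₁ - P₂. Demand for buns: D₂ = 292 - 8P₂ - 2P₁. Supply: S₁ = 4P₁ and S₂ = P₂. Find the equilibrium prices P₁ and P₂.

Market 1: 195 - 5P₁ - P₂ = 4P₁ → 9P₁ + P₂ = 195.
Market 2: 9P₂ + 2P₁ = 292.
Eliminating P₂: 9×(1) − 1×(2) gives 79P₁ = 1463, so P₁ = 1463/79.
Back-substitute into (2): P₂ = (292 − 2×1463/79) / 9 = 2238/79.

P₁ = 1463/79, P₂ = 2238/79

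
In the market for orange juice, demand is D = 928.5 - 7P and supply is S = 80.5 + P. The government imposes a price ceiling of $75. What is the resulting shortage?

Shortage = 248

Equilibrium price would be P* = 106, so the ceiling at 75 binds.
At P = 75: D = 928.5 − 7(75) = 403.5, S = 80.5 + 1(75) = 155.5.
Shortage = 403.5 − 155.5 = 248.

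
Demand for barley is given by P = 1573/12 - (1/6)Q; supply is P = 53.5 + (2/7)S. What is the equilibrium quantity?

Set the two price expressions equal: 1573/12 - (1/6)Q = 53.5 + (2/7)Q.
931/12 = (19/42)Q, so Q* = 171.5.
P* = 1573/12 − (1/6)(171.5) = 102.5.

Q* = 171.5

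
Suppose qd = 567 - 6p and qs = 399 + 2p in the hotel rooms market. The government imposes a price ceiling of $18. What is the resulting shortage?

Equilibrium price would be p* = 21, so the ceiling at 18 binds.
At p = 18: qd = 567 − 6(18) = 459, qs = 399 + 2(18) = 435.
Shortage = 459 − 435 = 24.

Shortage = 24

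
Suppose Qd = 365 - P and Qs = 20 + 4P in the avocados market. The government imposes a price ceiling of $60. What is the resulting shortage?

Equilibrium price would be P* = 69, so the ceiling at 60 binds.
At P = 60: Qd = 365 − 1(60) = 305, Qs = 20 + 4(60) = 260.
Shortage = 305 − 260 = 45.

Shortage = 45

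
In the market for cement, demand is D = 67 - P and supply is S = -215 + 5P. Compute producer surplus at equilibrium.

Equilibrium: 67 - P = -215 + 5P gives P* = 47, Q* = 20.
Supply starts at P = 43 (where S = 0).
PS = ½(47 − 43)(20) = 40.

Producer surplus = 40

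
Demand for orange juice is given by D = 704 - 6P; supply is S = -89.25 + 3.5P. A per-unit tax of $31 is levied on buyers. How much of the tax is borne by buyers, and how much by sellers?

Pre-tax equilibrium: P* = 83.5, Q* = 203.
Tax on buyers shifts demand to D = 704 − 6(P + 31) = 518 - 6P.
518 - 6P = -89.25 + 3.5P gives seller price Ps = 2429/38; buyers pay Pb = 2429/38 + 31 = 3607/38.
New quantity: Q = 704 − 6(3607/38) = 2555/19.
Buyer burden = 3607/38 − 83.5 = 217/19; seller burden = 83.5 − 2429/38 = 372/19.

Buyers bear 217/19, sellers bear 372/19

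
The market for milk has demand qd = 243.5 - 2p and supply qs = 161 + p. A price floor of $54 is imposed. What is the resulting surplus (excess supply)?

Surplus = 79.5

Equilibrium price would be p* = 27.5, so the floor at 54 binds.
At p = 54: qd = 135.5, qs = 215.
Surplus = 215 − 135.5 = 79.5.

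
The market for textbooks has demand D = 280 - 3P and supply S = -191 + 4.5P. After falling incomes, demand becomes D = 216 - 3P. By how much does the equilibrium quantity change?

ΔQ = -38.4

Original equilibrium: P* = 62.8, Q* = 91.6.
New equilibrium: 216 - 3P = -191 + 4.5P, so 407 = 7.5P and P' = 814/15; Q' = 216 − 3(814/15) = 53.2.
Change in quantity: 53.2 − 91.6 = -38.4.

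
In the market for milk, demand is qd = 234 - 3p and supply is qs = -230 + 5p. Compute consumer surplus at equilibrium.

Equilibrium: 234 - 3p = -230 + 5p gives p* = 58, q* = 60.
Demand choke price (qd = 0): p = 78.
CS = ½(78 − 58)(60) = 600.

Consumer surplus = 600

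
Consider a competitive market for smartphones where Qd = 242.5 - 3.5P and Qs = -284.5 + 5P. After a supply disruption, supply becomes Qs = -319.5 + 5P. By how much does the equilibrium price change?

Original equilibrium: P* = 62, Q* = 25.5.
New equilibrium: 242.5 - 3.5P = -319.5 + 5P, so 562 = 8.5P and P' = 1124/17; Q' = 242.5 − 3.5(1124/17) = 377/34.
Change in price: 1124/17 − 62 = 70/17.

ΔP = 70/17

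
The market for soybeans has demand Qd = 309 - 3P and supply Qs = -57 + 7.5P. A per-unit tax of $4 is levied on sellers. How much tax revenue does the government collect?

Tax revenue = 5484/7

Pre-tax equilibrium: P* = 244/7, Q* = 1431/7.
Tax on sellers shifts supply to Qs = -57 + 7.5(P − 4) = -87 + 7.5P.
309 - 3P = -87 + 7.5P gives buyer price Pb = 264/7; sellers receive Ps = 264/7 − 4 = 236/7.
New quantity: Q = 309 − 3(264/7) = 1371/7.
Revenue = 4 × 1371/7 = 5484/7.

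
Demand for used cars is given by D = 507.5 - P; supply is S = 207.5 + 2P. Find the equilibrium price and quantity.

P* = 100, Q* = 407.5

Set D = S: 507.5 - P = 207.5 + 2P.
300 = 3P, so P* = 100.
Q* = 507.5 − 1(100) = 407.5.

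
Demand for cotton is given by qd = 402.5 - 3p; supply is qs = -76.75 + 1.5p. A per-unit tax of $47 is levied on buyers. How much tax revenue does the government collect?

Tax revenue = 1692

Pre-tax equilibrium: p* = 106.5, q* = 83.
Tax on buyers shifts demand to qd = 402.5 − 3(p + 47) = 261.5 - 3p.
261.5 - 3p = -76.75 + 1.5p gives seller price ps = 451/6; buyers pay pb = 451/6 + 47 = 733/6.
New quantity: q = 402.5 − 3(733/6) = 36.
Revenue = 47 × 36 = 1692.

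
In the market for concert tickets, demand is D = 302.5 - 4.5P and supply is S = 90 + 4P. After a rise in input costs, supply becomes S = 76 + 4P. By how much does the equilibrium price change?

Original equilibrium: P* = 25, Q* = 190.
New equilibrium: 302.5 - 4.5P = 76 + 4P, so 226.5 = 8.5P and P' = 453/17; Q' = 302.5 − 4.5(453/17) = 3104/17.
Change in price: 453/17 − 25 = 28/17.

ΔP = 28/17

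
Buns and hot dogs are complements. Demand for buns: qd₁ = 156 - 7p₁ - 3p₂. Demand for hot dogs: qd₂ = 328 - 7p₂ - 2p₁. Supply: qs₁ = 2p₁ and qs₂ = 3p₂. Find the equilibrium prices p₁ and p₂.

Market 1: 156 - 7p₁ - 3p₂ = 2p₁ → 9p₁ + 3p₂ = 156.
Market 2: 10p₂ + 2p₁ = 328.
Eliminating p₂: 10×(1) − 3×(2) gives 84p₁ = 576, so p₁ = 48/7.
Back-substitute into (2): p₂ = (328 − 2×48/7) / 10 = 220/7.

p₁ = 48/7, p₂ = 220/7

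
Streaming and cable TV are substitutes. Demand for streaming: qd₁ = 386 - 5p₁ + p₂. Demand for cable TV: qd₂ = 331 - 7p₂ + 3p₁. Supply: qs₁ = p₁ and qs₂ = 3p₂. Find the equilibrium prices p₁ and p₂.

p₁ = 1397/19, p₂ = 1048/19

Market 1: 386 - 5p₁ + p₂ = p₁ → 6p₁ - p₂ = 386.
Market 2: 10p₂ - 3p₁ = 331.
Eliminating p₂: 10×(1) + 1×(2) gives 57p₁ = 4191, so p₁ = 1397/19.
Back-substitute into (2): p₂ = (331 + 3×1397/19) / 10 = 1048/19.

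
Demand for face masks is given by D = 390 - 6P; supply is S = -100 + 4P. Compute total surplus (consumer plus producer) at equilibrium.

Equilibrium: 390 - 6P = -100 + 4P gives P* = 49, Q* = 96.
Demand choke price: P = 65; supply starts at P = 25.
CS = ½(65 − 49)(96) = 768; PS = ½(49 − 25)(96) = 1152.

Total surplus = 1920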